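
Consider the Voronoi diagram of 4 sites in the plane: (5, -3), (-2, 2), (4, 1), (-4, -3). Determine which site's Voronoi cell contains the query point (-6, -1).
Nearest site = (-4, -3)

The Voronoi cell of site s contains exactly those query points closer to s than to any other site. Compute squared distances from q = (-6, -1) to each site:
  (-4 − -6)² + (-3 − -1)² = 8
  (-2 − -6)² + (2 − -1)² = 25
  (4 − -6)² + (1 − -1)² = 104
  (5 − -6)² + (-3 − -1)² = 125
Minimum is attained by (-4, -3), so q lies in its Voronoi cell.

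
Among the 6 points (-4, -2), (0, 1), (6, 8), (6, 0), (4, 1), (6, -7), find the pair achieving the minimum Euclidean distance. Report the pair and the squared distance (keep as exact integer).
Pair = ((6, 0), (4, 1)); squared distance = 5

Compute all C(6, 2) = 15 pairwise squared distances (x_i − x_j)² + (y_i − y_j)². The minimum is 5, attained by the pair ((6, 0), (4, 1)).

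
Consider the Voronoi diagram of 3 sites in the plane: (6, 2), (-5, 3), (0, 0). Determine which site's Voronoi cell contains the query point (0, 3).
Nearest site = (0, 0)

The Voronoi cell of site s contains exactly those query points closer to s than to any other site. Compute squared distances from q = (0, 3) to each site:
  (0 − 0)² + (0 − 3)² = 9
  (-5 − 0)² + (3 − 3)² = 25
  (6 − 0)² + (2 − 3)² = 37
Minimum is attained by (0, 0), so q lies in its Voronoi cell.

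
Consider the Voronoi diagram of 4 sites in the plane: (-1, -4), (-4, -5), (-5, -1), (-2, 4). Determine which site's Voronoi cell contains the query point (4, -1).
Nearest site = (-1, -4)

The Voronoi cell of site s contains exactly those query points closer to s than to any other site. Compute squared distances from q = (4, -1) to each site:
  (-1 − 4)² + (-4 − -1)² = 34
  (-2 − 4)² + (4 − -1)² = 61
  (-4 − 4)² + (-5 − -1)² = 80
  (-5 − 4)² + (-1 − -1)² = 81
Minimum is attained by (-1, -4), so q lies in its Voronoi cell.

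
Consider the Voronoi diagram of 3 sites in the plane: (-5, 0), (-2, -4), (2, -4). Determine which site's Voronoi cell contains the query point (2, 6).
Nearest site = (-5, 0)

The Voronoi cell of site s contains exactly those query points closer to s than to any other site. Compute squared distances from q = (2, 6) to each site:
  (-5 − 2)² + (0 − 6)² = 85
  (2 − 2)² + (-4 − 6)² = 100
  (-2 − 2)² + (-4 − 6)² = 116
Minimum is attained by (-5, 0), so q lies in its Voronoi cell.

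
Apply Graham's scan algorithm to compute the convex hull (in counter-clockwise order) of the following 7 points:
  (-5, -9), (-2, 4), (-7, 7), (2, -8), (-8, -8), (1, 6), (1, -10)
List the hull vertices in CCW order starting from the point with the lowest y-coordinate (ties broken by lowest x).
Hull (CCW) = [(1, -10), (2, -8), (1, 6), (-7, 7), (-8, -8), (-5, -9)]

Graham scan procedure:
  1. Find the pivot p₀ = point with lowest y (tie → lowest x): (1, -10).
  2. Sort the remaining points by polar angle around p₀.
  3. Walk through sorted points, maintaining a stack; pop the top while the last three entries make a non-left turn (cross product ≤ 0).
  4. Final stack is the convex hull in CCW order: (1, -10), (2, -8), (1, 6), (-7, 7), (-8, -8), (-5, -9).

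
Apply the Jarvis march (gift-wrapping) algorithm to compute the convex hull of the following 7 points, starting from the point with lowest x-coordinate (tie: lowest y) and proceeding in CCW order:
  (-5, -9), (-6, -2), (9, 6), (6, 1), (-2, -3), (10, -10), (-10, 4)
Hull (CCW) = [(-10, 4), (-5, -9), (10, -10), (9, 6)]

Jarvis march: at each step, from the current hull vertex p, select the next vertex q as the point such that every other point lies strictly to the left of (or on) the directed line p → q. (Equivalently: for every other point r, the cross product (q − p) × (r − p) ≥ 0.)
Starting point (lowest x, tie lowest y): (-10, 4). Wrap until returning to start. Resulting hull: (-10, 4), (-5, -9), (10, -10), (9, 6).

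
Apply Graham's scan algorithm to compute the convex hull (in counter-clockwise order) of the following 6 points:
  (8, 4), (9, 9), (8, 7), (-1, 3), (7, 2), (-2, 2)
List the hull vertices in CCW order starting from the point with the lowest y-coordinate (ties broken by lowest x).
Hull (CCW) = [(-2, 2), (7, 2), (8, 4), (9, 9), (-1, 3)]

Graham scan procedure:
  1. Find the pivot p₀ = point with lowest y (tie → lowest x): (-2, 2).
  2. Sort the remaining points by polar angle around p₀.
  3. Walk through sorted points, maintaining a stack; pop the top while the last three entries make a non-left turn (cross product ≤ 0).
  4. Final stack is the convex hull in CCW order: (-2, 2), (7, 2), (8, 4), (9, 9), (-1, 3).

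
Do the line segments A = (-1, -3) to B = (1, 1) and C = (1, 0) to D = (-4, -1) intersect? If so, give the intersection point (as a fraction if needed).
Yes; intersection at (4/9, -1/9) (t = 13/18 on AB, s = 1/9 on CD)

Parametrize AB as A + t(B − A) = (-1 + 2 t, -3 + 4 t) and CD as C + s(D − C) = (1 + -5 s, 0 + -1 s). Solve the linear system for (t, s). Determinant = -18 ≠ 0, so a unique intersection of the containing lines exists. Solution: t = 13/18, s = 1/9 — both in [0, 1], so the segments cross. Intersection point: (4/9, -1/9).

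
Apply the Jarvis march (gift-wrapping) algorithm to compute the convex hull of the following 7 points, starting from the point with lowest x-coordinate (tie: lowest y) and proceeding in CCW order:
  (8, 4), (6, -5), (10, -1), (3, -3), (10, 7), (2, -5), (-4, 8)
Hull (CCW) = [(-4, 8), (2, -5), (6, -5), (10, -1), (10, 7)]

Jarvis march: at each step, from the current hull vertex p, select the next vertex q as the point such that every other point lies strictly to the left of (or on) the directed line p → q. (Equivalently: for every other point r, the cross product (q − p) × (r − p) ≥ 0.)
Starting point (lowest x, tie lowest y): (-4, 8). Wrap until returning to start. Resulting hull: (-4, 8), (2, -5), (6, -5), (10, -1), (10, 7).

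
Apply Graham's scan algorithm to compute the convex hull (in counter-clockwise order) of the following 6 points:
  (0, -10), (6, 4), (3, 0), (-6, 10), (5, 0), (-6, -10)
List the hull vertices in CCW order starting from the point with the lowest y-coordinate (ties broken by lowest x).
Hull (CCW) = [(-6, -10), (0, -10), (5, 0), (6, 4), (-6, 10)]

Graham scan procedure:
  1. Find the pivot p₀ = point with lowest y (tie → lowest x): (-6, -10).
  2. Sort the remaining points by polar angle around p₀.
  3. Walk through sorted points, maintaining a stack; pop the top while the last three entries make a non-left turn (cross product ≤ 0).
  4. Final stack is the convex hull in CCW order: (-6, -10), (0, -10), (5, 0), (6, 4), (-6, 10).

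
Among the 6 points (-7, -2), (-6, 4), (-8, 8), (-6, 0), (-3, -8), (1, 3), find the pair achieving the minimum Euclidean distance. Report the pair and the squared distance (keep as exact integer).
Pair = ((-7, -2), (-6, 0)); squared distance = 5

Compute all C(6, 2) = 15 pairwise squared distances (x_i − x_j)² + (y_i − y_j)². The minimum is 5, attained by the pair ((-7, -2), (-6, 0)).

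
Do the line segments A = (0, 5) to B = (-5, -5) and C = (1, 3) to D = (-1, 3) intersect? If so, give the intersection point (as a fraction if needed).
Yes; intersection at (-1, 3) (t = 1/5 on AB, s = 1 on CD)

Parametrize AB as A + t(B − A) = (0 + -5 t, 5 + -10 t) and CD as C + s(D − C) = (1 + -2 s, 3 + 0 s). Solve the linear system for (t, s). Determinant = 20 ≠ 0, so a unique intersection of the containing lines exists. Solution: t = 1/5, s = 1 — both in [0, 1], so the segments cross. Intersection point: (-1, 3).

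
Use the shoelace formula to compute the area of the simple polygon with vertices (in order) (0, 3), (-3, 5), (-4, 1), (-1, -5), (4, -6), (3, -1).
Area = 48

Shoelace formula: Area = (1/2) |Σ_i (x_i · y_{i+1} − x_{i+1} · y_i)| (indices mod n). Compute each cross term:
  (0)(5) − (-3)(3) = 9
  (-3)(1) − (-4)(5) = 17
  (-4)(-5) − (-1)(1) = 21
  (-1)(-6) − (4)(-5) = 26
  (4)(-1) − (3)(-6) = 14
  (3)(3) − (0)(-1) = 9
Sum = 96, so (signed) Area = 96/2 = 48, |Area| = 48.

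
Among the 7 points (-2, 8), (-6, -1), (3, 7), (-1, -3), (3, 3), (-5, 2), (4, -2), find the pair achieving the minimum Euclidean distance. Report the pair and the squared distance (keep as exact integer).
Pair = ((-6, -1), (-5, 2)); squared distance = 10

Compute all C(7, 2) = 21 pairwise squared distances (x_i − x_j)² + (y_i − y_j)². The minimum is 10, attained by the pair ((-6, -1), (-5, 2)).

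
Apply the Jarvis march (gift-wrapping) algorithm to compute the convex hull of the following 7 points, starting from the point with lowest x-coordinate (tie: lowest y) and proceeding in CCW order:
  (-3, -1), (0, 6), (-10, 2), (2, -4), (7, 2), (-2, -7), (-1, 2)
Hull (CCW) = [(-10, 2), (-2, -7), (2, -4), (7, 2), (0, 6)]

Jarvis march: at each step, from the current hull vertex p, select the next vertex q as the point such that every other point lies strictly to the left of (or on) the directed line p → q. (Equivalently: for every other point r, the cross product (q − p) × (r − p) ≥ 0.)
Starting point (lowest x, tie lowest y): (-10, 2). Wrap until returning to start. Resulting hull: (-10, 2), (-2, -7), (2, -4), (7, 2), (0, 6).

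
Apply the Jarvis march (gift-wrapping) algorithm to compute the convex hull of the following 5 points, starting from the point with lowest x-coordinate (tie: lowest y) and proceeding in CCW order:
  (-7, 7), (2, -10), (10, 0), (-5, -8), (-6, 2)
Hull (CCW) = [(-7, 7), (-5, -8), (2, -10), (10, 0)]

Jarvis march: at each step, from the current hull vertex p, select the next vertex q as the point such that every other point lies strictly to the left of (or on) the directed line p → q. (Equivalently: for every other point r, the cross product (q − p) × (r − p) ≥ 0.)
Starting point (lowest x, tie lowest y): (-7, 7). Wrap until returning to start. Resulting hull: (-7, 7), (-5, -8), (2, -10), (10, 0).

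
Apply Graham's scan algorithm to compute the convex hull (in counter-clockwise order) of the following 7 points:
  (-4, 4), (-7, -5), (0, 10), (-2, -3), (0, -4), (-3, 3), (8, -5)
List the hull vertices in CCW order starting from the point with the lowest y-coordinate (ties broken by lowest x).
Hull (CCW) = [(-7, -5), (8, -5), (0, 10), (-4, 4)]

Graham scan procedure:
  1. Find the pivot p₀ = point with lowest y (tie → lowest x): (-7, -5).
  2. Sort the remaining points by polar angle around p₀.
  3. Walk through sorted points, maintaining a stack; pop the top while the last three entries make a non-left turn (cross product ≤ 0).
  4. Final stack is the convex hull in CCW order: (-7, -5), (8, -5), (0, 10), (-4, 4).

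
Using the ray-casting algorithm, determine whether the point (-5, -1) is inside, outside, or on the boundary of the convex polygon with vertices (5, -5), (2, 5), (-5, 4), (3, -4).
The point (-5, -1) lies strictly outside the polygon

Cast a horizontal ray to the right from the query point and count how many polygon edges it crosses (each edge strictly once or zero times, handled with the usual half-open convention). 
Parity of crossings → even ⇒ outside.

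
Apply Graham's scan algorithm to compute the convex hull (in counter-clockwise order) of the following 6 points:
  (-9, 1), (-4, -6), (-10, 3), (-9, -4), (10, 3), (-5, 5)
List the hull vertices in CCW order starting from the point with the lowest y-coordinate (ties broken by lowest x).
Hull (CCW) = [(-4, -6), (10, 3), (-5, 5), (-10, 3), (-9, -4)]

Graham scan procedure:
  1. Find the pivot p₀ = point with lowest y (tie → lowest x): (-4, -6).
  2. Sort the remaining points by polar angle around p₀.
  3. Walk through sorted points, maintaining a stack; pop the top while the last three entries make a non-left turn (cross product ≤ 0).
  4. Final stack is the convex hull in CCW order: (-4, -6), (10, 3), (-5, 5), (-10, 3), (-9, -4).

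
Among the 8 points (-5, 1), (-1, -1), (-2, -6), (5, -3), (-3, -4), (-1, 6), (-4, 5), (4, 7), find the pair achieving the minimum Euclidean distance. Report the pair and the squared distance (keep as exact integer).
Pair = ((-2, -6), (-3, -4)); squared distance = 5

Compute all C(8, 2) = 28 pairwise squared distances (x_i − x_j)² + (y_i − y_j)². The minimum is 5, attained by the pair ((-2, -6), (-3, -4)).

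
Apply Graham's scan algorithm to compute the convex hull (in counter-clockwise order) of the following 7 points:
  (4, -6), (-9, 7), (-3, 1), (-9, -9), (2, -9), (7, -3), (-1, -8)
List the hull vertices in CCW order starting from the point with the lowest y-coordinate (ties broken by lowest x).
Hull (CCW) = [(-9, -9), (2, -9), (7, -3), (-9, 7)]

Graham scan procedure:
  1. Find the pivot p₀ = point with lowest y (tie → lowest x): (-9, -9).
  2. Sort the remaining points by polar angle around p₀.
  3. Walk through sorted points, maintaining a stack; pop the top while the last three entries make a non-left turn (cross product ≤ 0).
  4. Final stack is the convex hull in CCW order: (-9, -9), (2, -9), (7, -3), (-9, 7).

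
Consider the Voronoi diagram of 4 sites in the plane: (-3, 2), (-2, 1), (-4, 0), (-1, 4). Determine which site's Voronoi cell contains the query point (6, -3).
Nearest site = (-2, 1)

The Voronoi cell of site s contains exactly those query points closer to s than to any other site. Compute squared distances from q = (6, -3) to each site:
  (-2 − 6)² + (1 − -3)² = 80
  (-1 − 6)² + (4 − -3)² = 98
  (-3 − 6)² + (2 − -3)² = 106
  (-4 − 6)² + (0 − -3)² = 109
Minimum is attained by (-2, 1), so q lies in its Voronoi cell.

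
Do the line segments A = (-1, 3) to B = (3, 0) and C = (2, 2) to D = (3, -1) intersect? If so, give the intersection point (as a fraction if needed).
Yes; intersection at (23/9, 1/3) (t = 8/9 on AB, s = 5/9 on CD)

Parametrize AB as A + t(B − A) = (-1 + 4 t, 3 + -3 t) and CD as C + s(D − C) = (2 + 1 s, 2 + -3 s). Solve the linear system for (t, s). Determinant = 9 ≠ 0, so a unique intersection of the containing lines exists. Solution: t = 8/9, s = 5/9 — both in [0, 1], so the segments cross. Intersection point: (23/9, 1/3).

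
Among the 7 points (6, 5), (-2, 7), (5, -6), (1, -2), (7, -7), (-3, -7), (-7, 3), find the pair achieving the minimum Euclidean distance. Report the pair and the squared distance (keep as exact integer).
Pair = ((5, -6), (7, -7)); squared distance = 5

Compute all C(7, 2) = 21 pairwise squared distances (x_i − x_j)² + (y_i − y_j)². The minimum is 5, attained by the pair ((5, -6), (7, -7)).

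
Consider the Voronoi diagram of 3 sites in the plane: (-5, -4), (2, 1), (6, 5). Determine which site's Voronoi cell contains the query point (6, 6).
Nearest site = (6, 5)

The Voronoi cell of site s contains exactly those query points closer to s than to any other site. Compute squared distances from q = (6, 6) to each site:
  (6 − 6)² + (5 − 6)² = 1
  (2 − 6)² + (1 − 6)² = 41
  (-5 − 6)² + (-4 − 6)² = 221
Minimum is attained by (6, 5), so q lies in its Voronoi cell.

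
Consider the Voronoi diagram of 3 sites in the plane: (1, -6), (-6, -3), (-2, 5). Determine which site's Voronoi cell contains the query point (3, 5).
Nearest site = (-2, 5)

The Voronoi cell of site s contains exactly those query points closer to s than to any other site. Compute squared distances from q = (3, 5) to each site:
  (-2 − 3)² + (5 − 5)² = 25
  (1 − 3)² + (-6 − 5)² = 125
  (-6 − 3)² + (-3 − 5)² = 145
Minimum is attained by (-2, 5), so q lies in its Voronoi cell.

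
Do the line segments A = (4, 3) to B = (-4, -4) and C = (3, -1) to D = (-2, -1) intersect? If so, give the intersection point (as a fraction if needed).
Yes; intersection at (-4/7, -1) (t = 4/7 on AB, s = 5/7 on CD)

Parametrize AB as A + t(B − A) = (4 + -8 t, 3 + -7 t) and CD as C + s(D − C) = (3 + -5 s, -1 + 0 s). Solve the linear system for (t, s). Determinant = 35 ≠ 0, so a unique intersection of the containing lines exists. Solution: t = 4/7, s = 5/7 — both in [0, 1], so the segments cross. Intersection point: (-4/7, -1).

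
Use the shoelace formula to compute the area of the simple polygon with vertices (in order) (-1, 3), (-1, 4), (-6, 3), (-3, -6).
Area = 25

Shoelace formula: Area = (1/2) |Σ_i (x_i · y_{i+1} − x_{i+1} · y_i)| (indices mod n). Compute each cross term:
  (-1)(4) − (-1)(3) = -1
  (-1)(3) − (-6)(4) = 21
  (-6)(-6) − (-3)(3) = 45
  (-3)(3) − (-1)(-6) = -15
Sum = 50, so (signed) Area = 50/2 = 25, |Area| = 25.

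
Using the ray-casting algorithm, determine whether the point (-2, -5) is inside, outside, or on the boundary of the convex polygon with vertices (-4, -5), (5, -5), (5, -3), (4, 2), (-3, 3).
The point (-2, -5) lies on the polygon boundary

Boundary check: the query satisfies the collinearity and bounding-box conditions for some polygon edge, so it lies exactly on the boundary.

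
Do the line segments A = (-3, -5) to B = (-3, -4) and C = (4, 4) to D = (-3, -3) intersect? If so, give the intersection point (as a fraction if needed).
No (intersection of containing lines falls outside at least one segment)

Parametrize and solve: t = 2, s = 1. At least one of these is outside [0, 1], so the segments do not intersect.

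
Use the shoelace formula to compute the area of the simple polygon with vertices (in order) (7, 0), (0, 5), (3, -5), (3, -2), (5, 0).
Area = 39/2

Shoelace formula: Area = (1/2) |Σ_i (x_i · y_{i+1} − x_{i+1} · y_i)| (indices mod n). Compute each cross term:
  (7)(5) − (0)(0) = 35
  (0)(-5) − (3)(5) = -15
  (3)(-2) − (3)(-5) = 9
  (3)(0) − (5)(-2) = 10
  (5)(0) − (7)(0) = 0
Sum = 39, so (signed) Area = 39/2 = 39/2, |Area| = 39/2.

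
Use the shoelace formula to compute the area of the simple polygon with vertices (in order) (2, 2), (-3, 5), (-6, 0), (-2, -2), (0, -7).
Area = 43

Shoelace formula: Area = (1/2) |Σ_i (x_i · y_{i+1} − x_{i+1} · y_i)| (indices mod n). Compute each cross term:
  (2)(5) − (-3)(2) = 16
  (-3)(0) − (-6)(5) = 30
  (-6)(-2) − (-2)(0) = 12
  (-2)(-7) − (0)(-2) = 14
  (0)(2) − (2)(-7) = 14
Sum = 86, so (signed) Area = 86/2 = 43, |Area| = 43.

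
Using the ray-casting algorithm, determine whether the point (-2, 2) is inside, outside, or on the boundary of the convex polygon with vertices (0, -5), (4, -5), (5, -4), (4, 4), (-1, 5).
The point (-2, 2) lies strictly outside the polygon

Cast a horizontal ray to the right from the query point and count how many polygon edges it crosses (each edge strictly once or zero times, handled with the usual half-open convention). 
Parity of crossings → even ⇒ outside.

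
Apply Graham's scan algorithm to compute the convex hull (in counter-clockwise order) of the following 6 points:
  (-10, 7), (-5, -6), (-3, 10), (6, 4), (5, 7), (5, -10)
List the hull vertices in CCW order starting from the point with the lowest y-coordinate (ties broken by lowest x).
Hull (CCW) = [(5, -10), (6, 4), (5, 7), (-3, 10), (-10, 7), (-5, -6)]

Graham scan procedure:
  1. Find the pivot p₀ = point with lowest y (tie → lowest x): (5, -10).
  2. Sort the remaining points by polar angle around p₀.
  3. Walk through sorted points, maintaining a stack; pop the top while the last three entries make a non-left turn (cross product ≤ 0).
  4. Final stack is the convex hull in CCW order: (5, -10), (6, 4), (5, 7), (-3, 10), (-10, 7), (-5, -6).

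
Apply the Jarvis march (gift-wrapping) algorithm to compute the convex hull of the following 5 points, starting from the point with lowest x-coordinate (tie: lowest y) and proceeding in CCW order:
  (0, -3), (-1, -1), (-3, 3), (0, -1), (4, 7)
Hull (CCW) = [(-3, 3), (0, -3), (4, 7)]

Jarvis march: at each step, from the current hull vertex p, select the next vertex q as the point such that every other point lies strictly to the left of (or on) the directed line p → q. (Equivalently: for every other point r, the cross product (q − p) × (r − p) ≥ 0.)
Starting point (lowest x, tie lowest y): (-3, 3). Wrap until returning to start. Resulting hull: (-3, 3), (0, -3), (4, 7).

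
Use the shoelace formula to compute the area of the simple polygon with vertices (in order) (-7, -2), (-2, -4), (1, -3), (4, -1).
Area = 15

Shoelace formula: Area = (1/2) |Σ_i (x_i · y_{i+1} − x_{i+1} · y_i)| (indices mod n). Compute each cross term:
  (-7)(-4) − (-2)(-2) = 24
  (-2)(-3) − (1)(-4) = 10
  (1)(-1) − (4)(-3) = 11
  (4)(-2) − (-7)(-1) = -15
Sum = 30, so (signed) Area = 30/2 = 15, |Area| = 15.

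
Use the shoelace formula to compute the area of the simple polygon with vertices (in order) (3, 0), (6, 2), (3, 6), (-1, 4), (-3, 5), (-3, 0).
Area = 38

Shoelace formula: Area = (1/2) |Σ_i (x_i · y_{i+1} − x_{i+1} · y_i)| (indices mod n). Compute each cross term:
  (3)(2) − (6)(0) = 6
  (6)(6) − (3)(2) = 30
  (3)(4) − (-1)(6) = 18
  (-1)(5) − (-3)(4) = 7
  (-3)(0) − (-3)(5) = 15
  (-3)(0) − (3)(0) = 0
Sum = 76, so (signed) Area = 76/2 = 38, |Area| = 38.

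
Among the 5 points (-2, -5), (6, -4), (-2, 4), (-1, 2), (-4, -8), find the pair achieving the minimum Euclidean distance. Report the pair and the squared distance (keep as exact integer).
Pair = ((-2, 4), (-1, 2)); squared distance = 5

Compute all C(5, 2) = 10 pairwise squared distances (x_i − x_j)² + (y_i − y_j)². The minimum is 5, attained by the pair ((-2, 4), (-1, 2)).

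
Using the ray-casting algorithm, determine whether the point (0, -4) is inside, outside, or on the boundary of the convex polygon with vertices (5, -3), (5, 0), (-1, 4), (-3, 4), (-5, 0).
The point (0, -4) lies strictly outside the polygon

Cast a horizontal ray to the right from the query point and count how many polygon edges it crosses (each edge strictly once or zero times, handled with the usual half-open convention). 
Parity of crossings → even ⇒ outside.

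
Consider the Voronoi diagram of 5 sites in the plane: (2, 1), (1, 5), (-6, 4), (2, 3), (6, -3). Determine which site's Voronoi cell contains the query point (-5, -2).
Nearest site = (-6, 4)

The Voronoi cell of site s contains exactly those query points closer to s than to any other site. Compute squared distances from q = (-5, -2) to each site:
  (-6 − -5)² + (4 − -2)² = 37
  (2 − -5)² + (1 − -2)² = 58
  (2 − -5)² + (3 − -2)² = 74
  (1 − -5)² + (5 − -2)² = 85
  (6 − -5)² + (-3 − -2)² = 122
Minimum is attained by (-6, 4), so q lies in its Voronoi cell.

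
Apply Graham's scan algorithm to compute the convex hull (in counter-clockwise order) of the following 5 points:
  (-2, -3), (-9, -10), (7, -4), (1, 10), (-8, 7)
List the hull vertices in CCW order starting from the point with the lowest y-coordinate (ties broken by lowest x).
Hull (CCW) = [(-9, -10), (7, -4), (1, 10), (-8, 7)]

Graham scan procedure:
  1. Find the pivot p₀ = point with lowest y (tie → lowest x): (-9, -10).
  2. Sort the remaining points by polar angle around p₀.
  3. Walk through sorted points, maintaining a stack; pop the top while the last three entries make a non-left turn (cross product ≤ 0).
  4. Final stack is the convex hull in CCW order: (-9, -10), (7, -4), (1, 10), (-8, 7).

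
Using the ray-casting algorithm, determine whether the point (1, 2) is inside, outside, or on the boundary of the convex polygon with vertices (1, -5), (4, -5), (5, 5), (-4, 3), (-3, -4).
The point (1, 2) lies strictly inside the polygon

Cast a horizontal ray to the right from the query point and count how many polygon edges it crosses (each edge strictly once or zero times, handled with the usual half-open convention). 
Parity of crossings → odd ⇒ inside.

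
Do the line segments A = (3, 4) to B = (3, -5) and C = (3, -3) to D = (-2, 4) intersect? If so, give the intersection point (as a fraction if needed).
Yes; intersection at (3, -3) (t = 7/9 on AB, s = 0 on CD)

Parametrize AB as A + t(B − A) = (3 + 0 t, 4 + -9 t) and CD as C + s(D − C) = (3 + -5 s, -3 + 7 s). Solve the linear system for (t, s). Determinant = 45 ≠ 0, so a unique intersection of the containing lines exists. Solution: t = 7/9, s = 0 — both in [0, 1], so the segments cross. Intersection point: (3, -3).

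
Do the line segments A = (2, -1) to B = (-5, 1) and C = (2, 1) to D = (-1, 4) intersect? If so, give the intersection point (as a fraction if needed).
No (intersection of containing lines falls outside at least one segment)

Parametrize and solve: t = -2/5, s = -14/15. At least one of these is outside [0, 1], so the segments do not intersect.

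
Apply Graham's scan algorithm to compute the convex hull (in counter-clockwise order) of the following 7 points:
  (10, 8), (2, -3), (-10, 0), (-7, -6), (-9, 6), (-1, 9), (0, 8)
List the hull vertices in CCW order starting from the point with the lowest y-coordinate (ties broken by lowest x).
Hull (CCW) = [(-7, -6), (2, -3), (10, 8), (-1, 9), (-9, 6), (-10, 0)]

Graham scan procedure:
  1. Find the pivot p₀ = point with lowest y (tie → lowest x): (-7, -6).
  2. Sort the remaining points by polar angle around p₀.
  3. Walk through sorted points, maintaining a stack; pop the top while the last three entries make a non-left turn (cross product ≤ 0).
  4. Final stack is the convex hull in CCW order: (-7, -6), (2, -3), (10, 8), (-1, 9), (-9, 6), (-10, 0).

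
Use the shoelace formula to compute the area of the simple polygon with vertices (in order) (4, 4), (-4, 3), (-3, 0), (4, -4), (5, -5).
Area = 89/2

Shoelace formula: Area = (1/2) |Σ_i (x_i · y_{i+1} − x_{i+1} · y_i)| (indices mod n). Compute each cross term:
  (4)(3) − (-4)(4) = 28
  (-4)(0) − (-3)(3) = 9
  (-3)(-4) − (4)(0) = 12
  (4)(-5) − (5)(-4) = 0
  (5)(4) − (4)(-5) = 40
Sum = 89, so (signed) Area = 89/2 = 89/2, |Area| = 89/2.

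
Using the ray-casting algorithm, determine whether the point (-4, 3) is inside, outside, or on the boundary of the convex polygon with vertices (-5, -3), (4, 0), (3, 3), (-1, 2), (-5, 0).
The point (-4, 3) lies strictly outside the polygon

Cast a horizontal ray to the right from the query point and count how many polygon edges it crosses (each edge strictly once or zero times, handled with the usual half-open convention). 
Parity of crossings → even ⇒ outside.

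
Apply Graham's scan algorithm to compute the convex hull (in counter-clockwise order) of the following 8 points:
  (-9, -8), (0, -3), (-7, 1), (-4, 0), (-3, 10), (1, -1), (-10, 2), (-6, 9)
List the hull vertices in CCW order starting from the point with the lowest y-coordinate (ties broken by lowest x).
Hull (CCW) = [(-9, -8), (0, -3), (1, -1), (-3, 10), (-6, 9), (-10, 2)]

Graham scan procedure:
  1. Find the pivot p₀ = point with lowest y (tie → lowest x): (-9, -8).
  2. Sort the remaining points by polar angle around p₀.
  3. Walk through sorted points, maintaining a stack; pop the top while the last three entries make a non-left turn (cross product ≤ 0).
  4. Final stack is the convex hull in CCW order: (-9, -8), (0, -3), (1, -1), (-3, 10), (-6, 9), (-10, 2).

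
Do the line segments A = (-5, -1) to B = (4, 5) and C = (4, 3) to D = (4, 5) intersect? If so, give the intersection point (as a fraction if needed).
Yes; intersection at (4, 5) (t = 1 on AB, s = 1 on CD)

Parametrize AB as A + t(B − A) = (-5 + 9 t, -1 + 6 t) and CD as C + s(D − C) = (4 + 0 s, 3 + 2 s). Solve the linear system for (t, s). Determinant = -18 ≠ 0, so a unique intersection of the containing lines exists. Solution: t = 1, s = 1 — both in [0, 1], so the segments cross. Intersection point: (4, 5).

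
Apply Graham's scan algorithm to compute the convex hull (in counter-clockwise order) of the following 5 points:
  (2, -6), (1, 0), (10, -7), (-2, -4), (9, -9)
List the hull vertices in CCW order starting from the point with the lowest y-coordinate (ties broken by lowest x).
Hull (CCW) = [(9, -9), (10, -7), (1, 0), (-2, -4), (2, -6)]

Graham scan procedure:
  1. Find the pivot p₀ = point with lowest y (tie → lowest x): (9, -9).
  2. Sort the remaining points by polar angle around p₀.
  3. Walk through sorted points, maintaining a stack; pop the top while the last three entries make a non-left turn (cross product ≤ 0).
  4. Final stack is the convex hull in CCW order: (9, -9), (10, -7), (1, 0), (-2, -4), (2, -6).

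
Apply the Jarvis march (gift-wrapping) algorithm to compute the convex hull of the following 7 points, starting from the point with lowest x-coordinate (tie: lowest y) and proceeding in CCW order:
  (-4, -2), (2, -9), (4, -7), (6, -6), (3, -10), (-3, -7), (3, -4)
Hull (CCW) = [(-4, -2), (-3, -7), (3, -10), (6, -6), (3, -4)]

Jarvis march: at each step, from the current hull vertex p, select the next vertex q as the point such that every other point lies strictly to the left of (or on) the directed line p → q. (Equivalently: for every other point r, the cross product (q − p) × (r − p) ≥ 0.)
Starting point (lowest x, tie lowest y): (-4, -2). Wrap until returning to start. Resulting hull: (-4, -2), (-3, -7), (3, -10), (6, -6), (3, -4).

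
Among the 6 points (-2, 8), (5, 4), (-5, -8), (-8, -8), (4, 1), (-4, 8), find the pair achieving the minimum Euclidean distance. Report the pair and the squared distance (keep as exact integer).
Pair = ((-2, 8), (-4, 8)); squared distance = 4

Compute all C(6, 2) = 15 pairwise squared distances (x_i − x_j)² + (y_i − y_j)². The minimum is 4, attained by the pair ((-2, 8), (-4, 8)).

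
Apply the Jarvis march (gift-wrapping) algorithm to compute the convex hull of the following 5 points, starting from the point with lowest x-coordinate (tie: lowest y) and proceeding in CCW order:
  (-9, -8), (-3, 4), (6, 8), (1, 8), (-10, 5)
Hull (CCW) = [(-10, 5), (-9, -8), (6, 8), (1, 8)]

Jarvis march: at each step, from the current hull vertex p, select the next vertex q as the point such that every other point lies strictly to the left of (or on) the directed line p → q. (Equivalently: for every other point r, the cross product (q − p) × (r − p) ≥ 0.)
Starting point (lowest x, tie lowest y): (-10, 5). Wrap until returning to start. Resulting hull: (-10, 5), (-9, -8), (6, 8), (1, 8).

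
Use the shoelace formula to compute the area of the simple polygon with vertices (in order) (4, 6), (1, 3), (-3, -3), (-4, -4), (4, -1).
Area = 30

Shoelace formula: Area = (1/2) |Σ_i (x_i · y_{i+1} − x_{i+1} · y_i)| (indices mod n). Compute each cross term:
  (4)(3) − (1)(6) = 6
  (1)(-3) − (-3)(3) = 6
  (-3)(-4) − (-4)(-3) = 0
  (-4)(-1) − (4)(-4) = 20
  (4)(6) − (4)(-1) = 28
Sum = 60, so (signed) Area = 60/2 = 30, |Area| = 30.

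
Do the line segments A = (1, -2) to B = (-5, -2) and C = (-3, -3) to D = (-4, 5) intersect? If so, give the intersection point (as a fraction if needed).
Yes; intersection at (-25/8, -2) (t = 11/16 on AB, s = 1/8 on CD)

Parametrize AB as A + t(B − A) = (1 + -6 t, -2 + 0 t) and CD as C + s(D − C) = (-3 + -1 s, -3 + 8 s). Solve the linear system for (t, s). Determinant = 48 ≠ 0, so a unique intersection of the containing lines exists. Solution: t = 11/16, s = 1/8 — both in [0, 1], so the segments cross. Intersection point: (-25/8, -2).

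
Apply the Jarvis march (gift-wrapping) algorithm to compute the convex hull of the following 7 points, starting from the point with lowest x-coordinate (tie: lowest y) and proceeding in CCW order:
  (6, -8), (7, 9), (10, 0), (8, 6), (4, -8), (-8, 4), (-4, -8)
Hull (CCW) = [(-8, 4), (-4, -8), (6, -8), (10, 0), (7, 9)]

Jarvis march: at each step, from the current hull vertex p, select the next vertex q as the point such that every other point lies strictly to the left of (or on) the directed line p → q. (Equivalently: for every other point r, the cross product (q − p) × (r − p) ≥ 0.)
Starting point (lowest x, tie lowest y): (-8, 4). Wrap until returning to start. Resulting hull: (-8, 4), (-4, -8), (6, -8), (10, 0), (7, 9).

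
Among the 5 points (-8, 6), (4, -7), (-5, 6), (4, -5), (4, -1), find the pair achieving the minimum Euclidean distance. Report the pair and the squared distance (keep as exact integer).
Pair = ((4, -7), (4, -5)); squared distance = 4

Compute all C(5, 2) = 10 pairwise squared distances (x_i − x_j)² + (y_i − y_j)². The minimum is 4, attained by the pair ((4, -7), (4, -5)).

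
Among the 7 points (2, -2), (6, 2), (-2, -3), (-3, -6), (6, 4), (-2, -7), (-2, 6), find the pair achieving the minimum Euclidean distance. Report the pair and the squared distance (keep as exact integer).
Pair = ((-3, -6), (-2, -7)); squared distance = 2

Compute all C(7, 2) = 21 pairwise squared distances (x_i − x_j)² + (y_i − y_j)². The minimum is 2, attained by the pair ((-3, -6), (-2, -7)).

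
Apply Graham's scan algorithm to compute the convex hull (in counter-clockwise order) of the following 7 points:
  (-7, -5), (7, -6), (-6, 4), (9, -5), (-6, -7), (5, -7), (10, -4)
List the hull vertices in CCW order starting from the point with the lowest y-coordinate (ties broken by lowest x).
Hull (CCW) = [(-6, -7), (5, -7), (9, -5), (10, -4), (-6, 4), (-7, -5)]

Graham scan procedure:
  1. Find the pivot p₀ = point with lowest y (tie → lowest x): (-6, -7).
  2. Sort the remaining points by polar angle around p₀.
  3. Walk through sorted points, maintaining a stack; pop the top while the last three entries make a non-left turn (cross product ≤ 0).
  4. Final stack is the convex hull in CCW order: (-6, -7), (5, -7), (9, -5), (10, -4), (-6, 4), (-7, -5).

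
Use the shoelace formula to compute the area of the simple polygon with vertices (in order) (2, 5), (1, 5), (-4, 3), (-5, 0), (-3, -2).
Area = 21

Shoelace formula: Area = (1/2) |Σ_i (x_i · y_{i+1} − x_{i+1} · y_i)| (indices mod n). Compute each cross term:
  (2)(5) − (1)(5) = 5
  (1)(3) − (-4)(5) = 23
  (-4)(0) − (-5)(3) = 15
  (-5)(-2) − (-3)(0) = 10
  (-3)(5) − (2)(-2) = -11
Sum = 42, so (signed) Area = 42/2 = 21, |Area| = 21.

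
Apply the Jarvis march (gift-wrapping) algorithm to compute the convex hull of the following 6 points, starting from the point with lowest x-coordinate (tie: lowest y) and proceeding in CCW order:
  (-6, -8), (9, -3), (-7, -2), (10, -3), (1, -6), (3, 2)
Hull (CCW) = [(-7, -2), (-6, -8), (1, -6), (10, -3), (3, 2)]

Jarvis march: at each step, from the current hull vertex p, select the next vertex q as the point such that every other point lies strictly to the left of (or on) the directed line p → q. (Equivalently: for every other point r, the cross product (q − p) × (r − p) ≥ 0.)
Starting point (lowest x, tie lowest y): (-7, -2). Wrap until returning to start. Resulting hull: (-7, -2), (-6, -8), (1, -6), (10, -3), (3, 2).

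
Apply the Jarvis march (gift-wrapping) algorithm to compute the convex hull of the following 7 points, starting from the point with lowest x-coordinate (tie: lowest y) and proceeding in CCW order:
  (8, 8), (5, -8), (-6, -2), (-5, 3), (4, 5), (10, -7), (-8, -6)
Hull (CCW) = [(-8, -6), (5, -8), (10, -7), (8, 8), (-5, 3)]

Jarvis march: at each step, from the current hull vertex p, select the next vertex q as the point such that every other point lies strictly to the left of (or on) the directed line p → q. (Equivalently: for every other point r, the cross product (q − p) × (r − p) ≥ 0.)
Starting point (lowest x, tie lowest y): (-8, -6). Wrap until returning to start. Resulting hull: (-8, -6), (5, -8), (10, -7), (8, 8), (-5, 3).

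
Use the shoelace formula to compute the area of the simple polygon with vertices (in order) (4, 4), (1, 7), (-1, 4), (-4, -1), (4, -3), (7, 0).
Area = 117/2

Shoelace formula: Area = (1/2) |Σ_i (x_i · y_{i+1} − x_{i+1} · y_i)| (indices mod n). Compute each cross term:
  (4)(7) − (1)(4) = 24
  (1)(4) − (-1)(7) = 11
  (-1)(-1) − (-4)(4) = 17
  (-4)(-3) − (4)(-1) = 16
  (4)(0) − (7)(-3) = 21
  (7)(4) − (4)(0) = 28
Sum = 117, so (signed) Area = 117/2 = 117/2, |Area| = 117/2.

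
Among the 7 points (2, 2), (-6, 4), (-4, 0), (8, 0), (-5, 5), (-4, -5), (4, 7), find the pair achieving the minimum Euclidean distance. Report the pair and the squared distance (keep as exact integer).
Pair = ((-6, 4), (-5, 5)); squared distance = 2

Compute all C(7, 2) = 21 pairwise squared distances (x_i − x_j)² + (y_i − y_j)². The minimum is 2, attained by the pair ((-6, 4), (-5, 5)).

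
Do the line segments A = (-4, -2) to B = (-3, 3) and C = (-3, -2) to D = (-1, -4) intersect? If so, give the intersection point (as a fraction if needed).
No (intersection of containing lines falls outside at least one segment)

Parametrize and solve: t = 1/6, s = -5/12. At least one of these is outside [0, 1], so the segments do not intersect.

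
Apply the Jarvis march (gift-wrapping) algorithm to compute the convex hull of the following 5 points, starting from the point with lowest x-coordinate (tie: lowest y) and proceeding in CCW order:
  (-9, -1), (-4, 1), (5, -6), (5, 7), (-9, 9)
Hull (CCW) = [(-9, -1), (5, -6), (5, 7), (-9, 9)]

Jarvis march: at each step, from the current hull vertex p, select the next vertex q as the point such that every other point lies strictly to the left of (or on) the directed line p → q. (Equivalently: for every other point r, the cross product (q − p) × (r − p) ≥ 0.)
Starting point (lowest x, tie lowest y): (-9, -1). Wrap until returning to start. Resulting hull: (-9, -1), (5, -6), (5, 7), (-9, 9).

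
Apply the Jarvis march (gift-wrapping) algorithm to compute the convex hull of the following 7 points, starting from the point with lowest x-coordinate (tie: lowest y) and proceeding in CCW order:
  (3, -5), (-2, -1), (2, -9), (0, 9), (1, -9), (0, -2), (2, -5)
Hull (CCW) = [(-2, -1), (1, -9), (2, -9), (3, -5), (0, 9)]

Jarvis march: at each step, from the current hull vertex p, select the next vertex q as the point such that every other point lies strictly to the left of (or on) the directed line p → q. (Equivalently: for every other point r, the cross product (q − p) × (r − p) ≥ 0.)
Starting point (lowest x, tie lowest y): (-2, -1). Wrap until returning to start. Resulting hull: (-2, -1), (1, -9), (2, -9), (3, -5), (0, 9).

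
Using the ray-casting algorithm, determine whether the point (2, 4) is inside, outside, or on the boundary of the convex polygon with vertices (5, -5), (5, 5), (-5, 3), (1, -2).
The point (2, 4) lies strictly inside the polygon

Cast a horizontal ray to the right from the query point and count how many polygon edges it crosses (each edge strictly once or zero times, handled with the usual half-open convention). 
Parity of crossings → odd ⇒ inside.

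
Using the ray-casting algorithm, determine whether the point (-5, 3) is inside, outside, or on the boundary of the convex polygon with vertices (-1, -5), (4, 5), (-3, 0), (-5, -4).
The point (-5, 3) lies strictly outside the polygon

Cast a horizontal ray to the right from the query point and count how many polygon edges it crosses (each edge strictly once or zero times, handled with the usual half-open convention). 
Parity of crossings → even ⇒ outside.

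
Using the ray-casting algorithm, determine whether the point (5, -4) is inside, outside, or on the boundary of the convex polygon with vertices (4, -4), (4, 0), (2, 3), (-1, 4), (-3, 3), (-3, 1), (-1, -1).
The point (5, -4) lies strictly outside the polygon

Cast a horizontal ray to the right from the query point and count how many polygon edges it crosses (each edge strictly once or zero times, handled with the usual half-open convention). 
Parity of crossings → even ⇒ outside.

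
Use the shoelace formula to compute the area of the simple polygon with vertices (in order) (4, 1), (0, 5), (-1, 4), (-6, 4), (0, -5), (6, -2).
Area = 119/2

Shoelace formula: Area = (1/2) |Σ_i (x_i · y_{i+1} − x_{i+1} · y_i)| (indices mod n). Compute each cross term:
  (4)(5) − (0)(1) = 20
  (0)(4) − (-1)(5) = 5
  (-1)(4) − (-6)(4) = 20
  (-6)(-5) − (0)(4) = 30
  (0)(-2) − (6)(-5) = 30
  (6)(1) − (4)(-2) = 14
Sum = 119, so (signed) Area = 119/2 = 119/2, |Area| = 119/2.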